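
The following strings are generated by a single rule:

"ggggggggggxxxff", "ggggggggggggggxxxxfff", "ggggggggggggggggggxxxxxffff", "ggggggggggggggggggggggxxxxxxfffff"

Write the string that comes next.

Each string has the form g^{4n-2} x^{n} f^{n-1}, where the shown terms are n = 3, 4, 5, 6.
At n = 7 the blocks have lengths 26, 7, 6.

ggggggggggggggggggggggggggxxxxxxxffffff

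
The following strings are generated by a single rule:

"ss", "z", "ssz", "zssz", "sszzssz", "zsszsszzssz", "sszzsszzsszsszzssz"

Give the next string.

zsszsszzsszsszzsszzsszsszzssz

This is a Fibonacci-style word recurrence s(k) = s(k−2)·s(k−1): e.g. ss·z = ssz.
The next term joins zsszsszzssz and sszzsszzsszsszzssz.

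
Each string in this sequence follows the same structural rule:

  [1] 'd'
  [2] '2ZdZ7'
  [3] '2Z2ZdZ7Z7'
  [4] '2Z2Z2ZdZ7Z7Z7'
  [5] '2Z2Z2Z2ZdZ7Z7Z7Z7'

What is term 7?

s(k+1) = 2Z·s(k)·Z7, so each term gains 2Z as a prefix and Z7 as a suffix.
From 2Z2Z2Z2ZdZ7Z7Z7Z7, 2 further steps: 2Z2Z2Z2ZdZ7Z7Z7Z7 → 2Z2Z2Z2Z2ZdZ7Z7Z7Z7Z7 → (answer).

2Z2Z2Z2Z2Z2ZdZ7Z7Z7Z7Z7Z7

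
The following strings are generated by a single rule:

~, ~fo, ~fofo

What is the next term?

Every step adds fo to the end: s(k+1) = s(k)·fo.
One more step from ~fofo gives the answer.

~fofofo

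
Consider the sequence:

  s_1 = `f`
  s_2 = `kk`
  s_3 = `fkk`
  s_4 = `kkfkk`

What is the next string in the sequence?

fkkkkfkk

From term 3 onward, concatenate the second-to-last term with the last: f·kk = fkk, kk·fkk = kkfkk, …
So term 5 is fkk·kkfkk.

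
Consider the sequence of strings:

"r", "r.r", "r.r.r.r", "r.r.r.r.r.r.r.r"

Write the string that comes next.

r.r.r.r.r.r.r.r.r.r.r.r.r.r.r.r

Every step duplicates the string with '.' between the halves.
One more doubling of r.r.r.r.r.r.r.r gives the answer.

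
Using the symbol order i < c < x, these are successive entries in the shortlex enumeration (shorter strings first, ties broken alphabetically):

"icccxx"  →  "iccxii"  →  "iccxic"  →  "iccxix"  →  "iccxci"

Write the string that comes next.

iccxcc

Treat iccxci as a base-3 numeral over the given alphabet and add one, carrying through any trailing x's.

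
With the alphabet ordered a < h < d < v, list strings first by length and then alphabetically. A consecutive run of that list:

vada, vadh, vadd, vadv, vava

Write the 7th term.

Stepping forward 2 times from vava: vava → vavh, then the target.

vavd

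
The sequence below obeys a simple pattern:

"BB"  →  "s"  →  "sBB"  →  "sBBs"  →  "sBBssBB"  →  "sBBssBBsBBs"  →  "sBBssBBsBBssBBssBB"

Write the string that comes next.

sBBssBBsBBssBBssBBsBBssBBsBBs

This is a Fibonacci-style word recurrence s(k) = s(k−1)·s(k−2): e.g. s·BB = sBB.
Continuing: sBBssBBsBBssBBssBB · sBBssBBsBBs gives term 8.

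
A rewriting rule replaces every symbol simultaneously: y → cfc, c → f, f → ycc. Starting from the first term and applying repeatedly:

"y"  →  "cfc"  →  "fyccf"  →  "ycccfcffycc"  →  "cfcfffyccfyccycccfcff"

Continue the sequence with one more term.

Rewriting the 21 symbols of cfcfffyccfyccycccfcff one by one yields f ycc f ycc ycc ycc cfc f f ycc cfc f f cfc f f f ycc f ycc ycc; concatenated:

fyccfyccyccycccfcffycccfcffcfcfffyccfyccycc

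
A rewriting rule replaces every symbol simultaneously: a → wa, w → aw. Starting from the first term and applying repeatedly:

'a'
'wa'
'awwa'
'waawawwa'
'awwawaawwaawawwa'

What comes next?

Applying the rule to each of the 16 symbols of awwawaawwaawawwa gives the pieces wa aw aw wa aw wa wa aw aw wa wa aw wa aw aw wa, which concatenate to the answer.

waawawwaawwawaawawwawaawwaawawwa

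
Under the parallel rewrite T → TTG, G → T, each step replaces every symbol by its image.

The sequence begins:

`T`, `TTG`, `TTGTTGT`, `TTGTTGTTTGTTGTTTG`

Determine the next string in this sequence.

φ(TTGTTGTTTGTTGTTTG) expands symbol-by-symbol to TTG TTG T TTG TTG T TTG TTG TTG T TTG TTG T TTG TTG TTG T; joining the 17 pieces gives the next term.

TTGTTGTTTGTTGTTTGTTGTTGTTTGTTGTTTGTTGTTGT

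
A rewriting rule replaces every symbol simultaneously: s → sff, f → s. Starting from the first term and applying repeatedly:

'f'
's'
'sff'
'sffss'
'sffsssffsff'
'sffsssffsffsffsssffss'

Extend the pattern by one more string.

Replace each of the 21 characters of sffsssffsffsffsssffss in place — sff s s sff sff sff s s sff s s sff s s sff sff sff s s sff sff — and concatenate.

sffsssffsffsffsssffsssffsssffsffsffsssffsff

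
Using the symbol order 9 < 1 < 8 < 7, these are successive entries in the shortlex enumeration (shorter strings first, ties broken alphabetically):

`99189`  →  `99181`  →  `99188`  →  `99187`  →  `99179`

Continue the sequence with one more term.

The successor of 99179 increments the rightmost position that isn't already 7 and resets every position after it to 9.

99171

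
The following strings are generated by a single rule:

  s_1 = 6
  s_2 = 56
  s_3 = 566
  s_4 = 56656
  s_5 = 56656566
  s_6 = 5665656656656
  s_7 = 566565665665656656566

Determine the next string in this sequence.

This is a Fibonacci-style word recurrence s(k) = s(k−1)·s(k−2): e.g. 56·6 = 566.
So term 8 is 566565665665656656566·5665656656656.

5665656656656566565665665656656656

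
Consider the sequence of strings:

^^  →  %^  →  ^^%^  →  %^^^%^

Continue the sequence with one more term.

This is a Fibonacci-style word recurrence s(k) = s(k−2)·s(k−1): e.g. ^^·%^ = ^^%^.
So term 5 is ^^%^·%^^^%^.

^^%^%^^^%^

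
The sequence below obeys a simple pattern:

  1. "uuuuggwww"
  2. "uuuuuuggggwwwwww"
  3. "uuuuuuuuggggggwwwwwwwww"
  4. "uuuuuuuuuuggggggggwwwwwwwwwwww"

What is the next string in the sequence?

Each string has the form u^{2n+2} g^{2n} w^{3n} (n = 1, 2, …).
Setting n = 5 gives 12, 10, 15 characters in each block.

uuuuuuuuuuuuggggggggggwwwwwwwwwwwwwww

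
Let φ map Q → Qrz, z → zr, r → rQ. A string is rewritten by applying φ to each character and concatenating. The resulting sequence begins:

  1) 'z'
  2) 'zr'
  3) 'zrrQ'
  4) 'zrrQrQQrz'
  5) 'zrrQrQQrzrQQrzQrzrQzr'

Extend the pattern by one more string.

zrrQrQQrzrQQrzQrzrQzrrQQrzQrzrQzrQrzrQzrrQQrzzrrQ

Applying the rule to each of the 21 symbols of zrrQrQQrzrQQrzQrzrQzr gives the pieces zr rQ rQ Qrz rQ Qrz Qrz rQ zr rQ Qrz Qrz rQ zr Qrz rQ zr rQ Qrz zr rQ, which concatenate to the answer.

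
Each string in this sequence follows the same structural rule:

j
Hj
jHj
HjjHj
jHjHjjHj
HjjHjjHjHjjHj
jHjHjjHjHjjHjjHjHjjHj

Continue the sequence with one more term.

HjjHjjHjHjjHjjHjHjjHjHjjHjjHjHjjHj

This is a Fibonacci-style word recurrence s(k) = s(k−2)·s(k−1): e.g. j·Hj = jHj.
Continuing: HjjHjjHjHjjHj · jHjHjjHjHjjHjjHjHjjHj gives term 8.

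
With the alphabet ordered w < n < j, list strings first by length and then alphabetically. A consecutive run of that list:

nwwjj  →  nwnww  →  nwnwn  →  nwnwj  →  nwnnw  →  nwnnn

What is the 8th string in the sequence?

nwnjw

Continuing the enumeration 2 steps past nwnnn: nwnnn → nwnnj → (answer).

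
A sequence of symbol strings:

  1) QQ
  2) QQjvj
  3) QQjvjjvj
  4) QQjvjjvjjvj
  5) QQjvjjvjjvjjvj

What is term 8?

QQjvjjvjjvjjvjjvjjvjjvj

The strings grow by a fixed suffix jvj each time.
From QQjvjjvjjvjjvj, 3 further steps: QQjvjjvjjvjjvj → QQjvjjvjjvjjvjjvj → QQjvjjvjjvjjvjjvjjvj → (answer).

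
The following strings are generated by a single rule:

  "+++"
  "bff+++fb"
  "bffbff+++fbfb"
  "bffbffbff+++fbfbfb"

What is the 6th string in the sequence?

bffbffbffbffbff+++fbfbfbfbfb

Every step adds bff to the front and fb to the end of the previous string.
From bffbffbff+++fbfbfb, 2 further steps: bffbffbff+++fbfbfb → bffbffbffbff+++fbfbfbfb → (answer).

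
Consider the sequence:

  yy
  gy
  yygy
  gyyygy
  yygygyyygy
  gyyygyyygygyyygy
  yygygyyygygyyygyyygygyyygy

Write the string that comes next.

gyyygyyygygyyygyyygygyyygygyyygyyygygyyygy

This is a Fibonacci-style word recurrence s(k) = s(k−2)·s(k−1): e.g. yy·gy = yygy.
The next term joins gyyygyyygygyyygy and yygygyyygygyyygyyygygyyygy.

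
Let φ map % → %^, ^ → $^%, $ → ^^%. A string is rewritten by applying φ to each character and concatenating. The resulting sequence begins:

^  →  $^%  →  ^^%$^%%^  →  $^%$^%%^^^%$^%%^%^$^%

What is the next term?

Replace each of the 21 characters of $^%$^%%^^^%$^%%^%^$^% in place — ^^% $^% %^ ^^% $^% %^ %^ $^% $^% $^% %^ ^^% $^% %^ %^ $^% %^ $^% ^^% $^% %^ — and concatenate.

^^%$^%%^^^%$^%%^%^$^%$^%$^%%^^^%$^%%^%^$^%%^$^%^^%$^%%^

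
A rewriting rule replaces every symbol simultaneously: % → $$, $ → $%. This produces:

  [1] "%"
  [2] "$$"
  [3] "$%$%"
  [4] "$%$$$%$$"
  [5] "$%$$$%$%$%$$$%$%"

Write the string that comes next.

Applying the rule to each of the 16 symbols of $%$$$%$%$%$$$%$% gives the pieces $% $$ $% $% $% $$ $% $$ $% $$ $% $% $% $$ $% $$, which concatenate to the answer.

$%$$$%$%$%$$$%$$$%$$$%$%$%$$$%$$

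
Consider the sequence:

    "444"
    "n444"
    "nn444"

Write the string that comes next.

Every step adds n at the front: s(k+1) = n·s(k).
So the next term is n·nn444.

nnn444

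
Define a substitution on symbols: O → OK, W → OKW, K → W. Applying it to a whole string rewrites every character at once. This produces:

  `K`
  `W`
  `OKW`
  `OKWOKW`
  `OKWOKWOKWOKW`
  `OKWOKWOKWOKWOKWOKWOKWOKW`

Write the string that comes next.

Replace each of the 24 characters of OKWOKWOKWOKWOKWOKWOKWOKW in place — OK W OKW OK W OKW OK W OKW OK W OKW OK W OKW OK W OKW OK W OKW OK W OKW — and concatenate.

OKWOKWOKWOKWOKWOKWOKWOKWOKWOKWOKWOKWOKWOKWOKWOKW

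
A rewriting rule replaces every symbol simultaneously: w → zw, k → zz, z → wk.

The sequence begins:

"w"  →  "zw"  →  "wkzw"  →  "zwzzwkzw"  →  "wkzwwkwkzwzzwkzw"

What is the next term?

zwzzwkzwzwzzzwzzwkzwwkwkzwzzwkzw

φ(wkzwwkwkzwzzwkzw) expands symbol-by-symbol to zw zz wk zw zw zz zw zz wk zw wk wk zw zz wk zw; joining the 16 pieces gives the next term.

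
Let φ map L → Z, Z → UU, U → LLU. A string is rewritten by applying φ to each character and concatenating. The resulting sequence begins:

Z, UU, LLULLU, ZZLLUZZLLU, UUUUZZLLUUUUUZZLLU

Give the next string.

φ(UUUUZZLLUUUUUZZLLU) expands symbol-by-symbol to LLU LLU LLU LLU UU UU Z Z LLU LLU LLU LLU LLU UU UU Z Z LLU; joining the 18 pieces gives the next term.

LLULLULLULLUUUUUZZLLULLULLULLULLUUUUUZZLLU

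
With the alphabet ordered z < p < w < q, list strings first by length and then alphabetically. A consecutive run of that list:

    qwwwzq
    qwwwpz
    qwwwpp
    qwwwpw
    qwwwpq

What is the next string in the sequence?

Find the rightmost character of qwwwpq below q, bump it to the next letter, and reset everything to its right to z.

qwwwwz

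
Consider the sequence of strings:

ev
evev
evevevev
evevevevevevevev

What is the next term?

s(k+1) = s(k)·s(k) — each term doubles the last.
So the next term is two copies of evevevevevevevev.

evevevevevevevevevevevevevevevev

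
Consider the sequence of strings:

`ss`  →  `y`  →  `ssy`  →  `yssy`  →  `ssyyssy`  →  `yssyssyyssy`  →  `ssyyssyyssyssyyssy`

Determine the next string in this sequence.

yssyssyyssyssyyssyyssyssyyssy

Each term (from the third on) is the two preceding terms concatenated in order: term 3 = ss·y = ssy.
Continuing: yssyssyyssy · ssyyssyyssyssyyssy gives term 8.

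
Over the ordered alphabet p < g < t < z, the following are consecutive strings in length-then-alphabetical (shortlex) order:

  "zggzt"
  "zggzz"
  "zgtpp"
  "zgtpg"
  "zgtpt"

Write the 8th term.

zgtgg

Stepping forward 3 times from zgtpt: zgtpt → zgtpz → zgtgp, then the target.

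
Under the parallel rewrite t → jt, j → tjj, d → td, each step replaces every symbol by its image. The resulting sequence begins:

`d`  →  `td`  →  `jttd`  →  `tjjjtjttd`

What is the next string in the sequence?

jttjjtjjtjjjttjjjtjttd

Expanding tjjjtjttd: t→jt, j→tjj, j→tjj, j→tjj, t→jt, j→tjj, t→jt, t→jt, d→td. Concatenated: jt tjj tjj tjj jt tjj jt jt td.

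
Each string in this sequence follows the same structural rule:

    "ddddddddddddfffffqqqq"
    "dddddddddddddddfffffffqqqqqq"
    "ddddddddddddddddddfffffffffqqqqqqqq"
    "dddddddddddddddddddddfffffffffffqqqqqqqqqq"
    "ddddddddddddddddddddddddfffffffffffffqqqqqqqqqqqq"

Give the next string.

dddddddddddddddddddddddddddfffffffffffffffqqqqqqqqqqqqqq

Reading off run lengths: d runs 12, 15, 18, 21, 24; f runs 5, 7, 9, 11, 13; q runs 4, 6, 8, 10, 12 — each is linear in n, where the shown terms are n = 3, 4, 5, 6, 7.
For the next term, n = 8, so the run lengths are 27, 15, 14.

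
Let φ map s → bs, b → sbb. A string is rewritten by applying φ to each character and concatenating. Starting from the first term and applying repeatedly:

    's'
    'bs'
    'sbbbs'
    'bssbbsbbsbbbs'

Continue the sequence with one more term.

sbbbsbssbbsbbbssbbsbbbssbbsbbsbbbs

Applying the rule to each of the 13 symbols of bssbbsbbsbbbs gives the pieces sbb bs bs sbb sbb bs sbb sbb bs sbb sbb sbb bs, which concatenate to the answer.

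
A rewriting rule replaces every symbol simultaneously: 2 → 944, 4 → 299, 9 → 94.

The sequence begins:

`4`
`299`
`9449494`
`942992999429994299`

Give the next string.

9429994494949449494942999449494942999449494

Applying the rule to each of the 18 symbols of 942992999429994299 gives the pieces 94 299 944 94 94 944 94 94 94 299 944 94 94 94 299 944 94 94, which concatenate to the answer.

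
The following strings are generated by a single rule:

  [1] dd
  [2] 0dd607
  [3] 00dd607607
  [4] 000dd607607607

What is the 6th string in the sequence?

s(k+1) = 0·s(k)·607, so each term gains 0 as a prefix and 607 as a suffix.
From 000dd607607607, 2 further steps: 000dd607607607 → 0000dd607607607607 → (answer).

00000dd607607607607607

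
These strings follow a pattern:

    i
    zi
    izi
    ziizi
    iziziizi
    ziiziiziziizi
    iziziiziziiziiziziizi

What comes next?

ziiziiziziiziiziziiziziiziiziziizi

This is a Fibonacci-style word recurrence s(k) = s(k−2)·s(k−1): e.g. i·zi = izi.
So term 8 is ziiziiziziizi·iziziiziziiziiziziizi.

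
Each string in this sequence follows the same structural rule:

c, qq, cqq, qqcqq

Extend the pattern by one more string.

cqqqqcqq

From term 3 onward, concatenate the second-to-last term with the last: c·qq = cqq, qq·cqq = qqcqq, …
The next term joins cqq and qqcqq.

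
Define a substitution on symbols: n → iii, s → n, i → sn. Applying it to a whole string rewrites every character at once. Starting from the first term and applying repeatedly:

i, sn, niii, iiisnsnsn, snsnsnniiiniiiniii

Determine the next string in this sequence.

Rewriting the 18 symbols of snsnsnniiiniiiniii one by one yields n iii n iii n iii iii sn sn sn iii sn sn sn iii sn sn sn; concatenated:

niiiniiiniiiiiisnsnsniiisnsnsniiisnsnsn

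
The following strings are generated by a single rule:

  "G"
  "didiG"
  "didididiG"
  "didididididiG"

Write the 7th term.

didididididididididididiG

Each term is the previous one with didi prepended.
From didididididiG, 3 further steps: didididididiG → didididididididiG → didididididididididiG → (answer).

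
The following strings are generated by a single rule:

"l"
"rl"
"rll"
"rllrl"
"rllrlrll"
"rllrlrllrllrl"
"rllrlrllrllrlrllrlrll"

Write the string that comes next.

rllrlrllrllrlrllrlrllrllrlrllrllrl

From term 3 onward, concatenate the last term with the second-to-last: rl·l = rll, rll·rl = rllrl, …
So term 8 is rllrlrllrllrlrllrlrll·rllrlrllrllrl.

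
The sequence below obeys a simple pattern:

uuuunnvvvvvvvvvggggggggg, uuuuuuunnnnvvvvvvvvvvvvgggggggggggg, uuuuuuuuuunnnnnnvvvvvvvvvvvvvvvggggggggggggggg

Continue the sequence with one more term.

uuuuuuuuuuuuunnnnnnnnvvvvvvvvvvvvvvvvvvgggggggggggggggggg

Each string has the form u^{3n-2} n^{2n-2} v^{3n+3} g^{3n+3}, where the shown terms are n = 2, 3, 4.
At n = 5 the blocks have lengths 13, 8, 18, 18.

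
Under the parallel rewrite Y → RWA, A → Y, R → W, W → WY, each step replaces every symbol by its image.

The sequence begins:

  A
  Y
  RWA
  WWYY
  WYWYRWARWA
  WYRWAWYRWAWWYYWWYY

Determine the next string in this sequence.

Replace each of the 18 characters of WYRWAWYRWAWWYYWWYY in place — WY RWA W WY Y WY RWA W WY Y WY WY RWA RWA WY WY RWA RWA — and concatenate.

WYRWAWWYYWYRWAWWYYWYWYRWARWAWYWYRWARWA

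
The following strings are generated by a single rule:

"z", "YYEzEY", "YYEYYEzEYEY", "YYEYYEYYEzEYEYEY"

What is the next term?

s(k+1) = YYE·s(k)·EY, so each term gains YYE as a prefix and EY as a suffix.
So the next term is YYE·YYEYYEYYEzEYEYEY·EY.

YYEYYEYYEYYEzEYEYEYEY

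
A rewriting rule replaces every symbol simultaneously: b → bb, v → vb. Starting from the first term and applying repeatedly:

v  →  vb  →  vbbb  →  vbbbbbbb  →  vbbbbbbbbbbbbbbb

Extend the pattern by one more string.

Replace each of the 16 characters of vbbbbbbbbbbbbbbb in place — vb bb bb bb bb bb bb bb bb bb bb bb bb bb bb bb — and concatenate.

vbbbbbbbbbbbbbbbbbbbbbbbbbbbbbbb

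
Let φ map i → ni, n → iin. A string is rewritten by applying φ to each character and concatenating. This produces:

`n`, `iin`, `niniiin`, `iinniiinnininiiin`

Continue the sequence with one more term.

niniiiniinnininiiiniinniiinniiinnininiiin

φ(iinniiinnininiiin) expands symbol-by-symbol to ni ni iin iin ni ni ni iin iin ni iin ni iin ni ni ni iin; joining the 17 pieces gives the next term.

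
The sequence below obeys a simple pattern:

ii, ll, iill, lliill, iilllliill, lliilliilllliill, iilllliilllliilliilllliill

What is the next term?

lliilliilllliilliilllliilllliilliilllliill

From term 3 onward, concatenate the second-to-last term with the last: ii·ll = iill, ll·iill = lliill, …
So term 8 is lliilliilllliill·iilllliilllliilliilllliill.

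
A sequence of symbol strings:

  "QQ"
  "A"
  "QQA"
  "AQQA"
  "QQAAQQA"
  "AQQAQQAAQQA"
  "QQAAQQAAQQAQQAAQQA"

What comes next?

From term 3 onward, concatenate the second-to-last term with the last: QQ·A = QQA, A·QQA = AQQA, …
Continuing: AQQAQQAAQQA · QQAAQQAAQQAQQAAQQA gives term 8.

AQQAQQAAQQAQQAAQQAAQQAQQAAQQA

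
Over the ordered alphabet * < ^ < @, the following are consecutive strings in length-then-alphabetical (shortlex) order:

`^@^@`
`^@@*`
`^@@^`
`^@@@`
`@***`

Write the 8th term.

Advancing 3 positions from @*** through @*** → @**^ → @**@ reaches term 8.

@*^*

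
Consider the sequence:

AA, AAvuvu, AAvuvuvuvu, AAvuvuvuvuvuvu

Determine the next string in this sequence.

The strings grow by a fixed suffix vuvu each time.
So the next term is AAvuvuvuvuvuvu·vuvu.

AAvuvuvuvuvuvuvuvu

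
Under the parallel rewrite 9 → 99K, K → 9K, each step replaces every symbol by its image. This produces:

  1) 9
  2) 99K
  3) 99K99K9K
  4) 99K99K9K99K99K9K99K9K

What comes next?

φ(99K99K9K99K99K9K99K9K) expands symbol-by-symbol to 99K 99K 9K 99K 99K 9K 99K 9K 99K 99K 9K 99K 99K 9K 99K 9K 99K 99K 9K 99K 9K; joining the 21 pieces gives the next term.

99K99K9K99K99K9K99K9K99K99K9K99K99K9K99K9K99K99K9K99K9K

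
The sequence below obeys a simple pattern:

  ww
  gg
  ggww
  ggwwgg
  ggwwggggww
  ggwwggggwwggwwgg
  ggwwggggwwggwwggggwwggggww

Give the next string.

ggwwggggwwggwwggggwwggggwwggwwggggwwggwwgg

From term 3 onward, concatenate the last term with the second-to-last: gg·ww = ggww, ggww·gg = ggwwgg, …
So term 8 is ggwwggggwwggwwggggwwggggww·ggwwggggwwggwwgg.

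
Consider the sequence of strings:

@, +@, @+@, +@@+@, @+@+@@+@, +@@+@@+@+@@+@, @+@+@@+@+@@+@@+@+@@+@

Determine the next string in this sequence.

Each term (from the third on) is the two preceding terms concatenated in order: term 3 = @·+@ = @+@.
The next term joins +@@+@@+@+@@+@ and @+@+@@+@+@@+@@+@+@@+@.

+@@+@@+@+@@+@@+@+@@+@+@@+@@+@+@@+@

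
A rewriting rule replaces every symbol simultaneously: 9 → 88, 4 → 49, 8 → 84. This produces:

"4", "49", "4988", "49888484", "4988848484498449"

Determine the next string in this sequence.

49888484844984498449498884494988

Applying the rule to each of the 16 symbols of 4988848484498449 gives the pieces 49 88 84 84 84 49 84 49 84 49 49 88 84 49 49 88, which concatenate to the answer.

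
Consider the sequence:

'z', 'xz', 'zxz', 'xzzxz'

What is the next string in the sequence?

zxzxzzxz

Each term (from the third on) is the two preceding terms concatenated in order: term 3 = z·xz = zxz.
Continuing: zxz · xzzxz gives term 5.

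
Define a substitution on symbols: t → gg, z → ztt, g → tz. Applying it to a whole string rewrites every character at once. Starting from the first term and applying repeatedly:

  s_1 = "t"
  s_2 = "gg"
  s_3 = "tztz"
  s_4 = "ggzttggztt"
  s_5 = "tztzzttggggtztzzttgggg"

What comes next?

ggzttggzttzttggggtztztztzggzttggzttzttggggtztztztz

φ(tztzzttggggtztzzttgggg) expands symbol-by-symbol to gg ztt gg ztt ztt gg gg tz tz tz tz gg ztt gg ztt ztt gg gg tz tz tz tz; joining the 22 pieces gives the next term.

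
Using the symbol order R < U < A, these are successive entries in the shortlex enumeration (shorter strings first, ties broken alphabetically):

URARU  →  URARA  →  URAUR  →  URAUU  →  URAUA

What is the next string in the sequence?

URAAR

The successor of URAUA increments the rightmost position that isn't already A and resets every position after it to R.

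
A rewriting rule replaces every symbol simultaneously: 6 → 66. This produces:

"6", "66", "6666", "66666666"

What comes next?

Apply φ to 66666666 symbol by symbol: 6→66, 6→66, 6→66, 6→66, 6→66, 6→66, 6→66, 6→66; joined: 66 66 66 66 66 66 66 66.

6666666666666666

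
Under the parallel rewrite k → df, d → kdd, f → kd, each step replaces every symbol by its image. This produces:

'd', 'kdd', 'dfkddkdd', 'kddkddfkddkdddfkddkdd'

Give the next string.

Replace each of the 21 characters of kddkddfkddkdddfkddkdd in place — df kdd kdd df kdd kdd kd df kdd kdd df kdd kdd kdd kd df kdd kdd df kdd kdd — and concatenate.

dfkddkdddfkddkddkddfkddkdddfkddkddkddkddfkddkdddfkddkdd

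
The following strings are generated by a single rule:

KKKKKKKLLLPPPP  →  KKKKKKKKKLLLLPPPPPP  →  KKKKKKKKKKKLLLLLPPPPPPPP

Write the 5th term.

Reading off run lengths: K runs 7, 9, 11; L runs 3, 4, 5; P runs 4, 6, 8 — each is linear in n, where the shown terms are n = 2, 3, 4.
At n = 6 the blocks have lengths 15, 7, 12.

KKKKKKKKKKKKKKKLLLLLLLPPPPPPPPPPPP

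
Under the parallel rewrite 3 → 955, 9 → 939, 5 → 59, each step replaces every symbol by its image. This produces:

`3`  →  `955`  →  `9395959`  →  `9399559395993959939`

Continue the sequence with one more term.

93995593993959599399559395993993995593959939939955939

Replace each of the 19 characters of 9399559395993959939 in place — 939 955 939 939 59 59 939 955 939 59 939 939 955 939 59 939 939 955 939 — and concatenate.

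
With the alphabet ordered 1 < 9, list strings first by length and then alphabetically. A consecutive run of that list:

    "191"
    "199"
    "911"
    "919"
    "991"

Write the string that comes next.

999

The successor of 991 increments the rightmost position that isn't already 9 and resets every position after it to 1.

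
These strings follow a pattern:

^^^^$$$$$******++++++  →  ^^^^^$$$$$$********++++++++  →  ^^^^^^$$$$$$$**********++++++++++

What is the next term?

^^^^^^^$$$$$$$$************++++++++++++

Each string has the form ^^{n+1} $^{n+2} *^{2n} +^{2n}, where the shown terms are n = 3, 4, 5.
For the next term, n = 6, so the run lengths are 7, 8, 12, 12.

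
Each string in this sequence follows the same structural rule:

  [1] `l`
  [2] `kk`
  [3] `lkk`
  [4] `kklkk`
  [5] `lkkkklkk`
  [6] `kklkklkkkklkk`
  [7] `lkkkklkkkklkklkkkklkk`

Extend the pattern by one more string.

This is a Fibonacci-style word recurrence s(k) = s(k−2)·s(k−1): e.g. l·kk = lkk.
So term 8 is kklkklkkkklkk·lkkkklkkkklkklkkkklkk.

kklkklkkkklkklkkkklkkkklkklkkkklkk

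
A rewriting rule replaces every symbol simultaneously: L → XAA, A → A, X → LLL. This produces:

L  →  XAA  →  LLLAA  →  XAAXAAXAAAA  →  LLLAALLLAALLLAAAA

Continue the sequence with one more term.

XAAXAAXAAAAXAAXAAXAAAAXAAXAAXAAAAAA

Replace each of the 17 characters of LLLAALLLAALLLAAAA in place — XAA XAA XAA A A XAA XAA XAA A A XAA XAA XAA A A A A — and concatenate.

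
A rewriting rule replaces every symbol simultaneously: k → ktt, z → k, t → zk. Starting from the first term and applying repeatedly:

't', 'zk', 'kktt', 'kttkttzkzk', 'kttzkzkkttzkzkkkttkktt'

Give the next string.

kttzkzkkkttkkttkttzkzkkkttkkttkttkttzkzkkttkttzkzk

Applying the rule to each of the 22 symbols of kttzkzkkttzkzkkkttkktt gives the pieces ktt zk zk k ktt k ktt ktt zk zk k ktt k ktt ktt ktt zk zk ktt ktt zk zk, which concatenate to the answer.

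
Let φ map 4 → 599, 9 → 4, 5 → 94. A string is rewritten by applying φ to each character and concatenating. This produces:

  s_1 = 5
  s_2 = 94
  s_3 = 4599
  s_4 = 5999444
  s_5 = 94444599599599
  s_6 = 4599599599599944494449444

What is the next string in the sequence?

5999444944494449444459959959945995995994599599599

φ(4599599599599944494449444) expands symbol-by-symbol to 599 94 4 4 94 4 4 94 4 4 94 4 4 4 599 599 599 4 599 599 599 4 599 599 599; joining the 25 pieces gives the next term.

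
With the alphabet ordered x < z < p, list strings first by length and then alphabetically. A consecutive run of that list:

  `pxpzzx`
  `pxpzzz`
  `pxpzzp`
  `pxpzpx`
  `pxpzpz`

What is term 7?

pxppxx

Continuing the enumeration 2 steps past pxpzpz: pxpzpz → pxpzpp → (answer).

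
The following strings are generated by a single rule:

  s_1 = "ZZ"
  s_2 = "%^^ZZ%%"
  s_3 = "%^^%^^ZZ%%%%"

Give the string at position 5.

%^^%^^%^^%^^ZZ%%%%%%%%

s(k+1) = %^^·s(k)·%%, so each term gains %^^ as a prefix and %% as a suffix.
From %^^%^^ZZ%%%%, 2 further steps: %^^%^^ZZ%%%% → %^^%^^%^^ZZ%%%%%% → (answer).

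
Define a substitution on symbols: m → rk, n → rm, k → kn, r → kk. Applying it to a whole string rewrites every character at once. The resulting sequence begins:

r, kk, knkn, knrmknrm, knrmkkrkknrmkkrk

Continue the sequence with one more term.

φ(knrmkkrkknrmkkrk) expands symbol-by-symbol to kn rm kk rk kn kn kk kn kn rm kk rk kn kn kk kn; joining the 16 pieces gives the next term.

knrmkkrkknknkkknknrmkkrkknknkkkn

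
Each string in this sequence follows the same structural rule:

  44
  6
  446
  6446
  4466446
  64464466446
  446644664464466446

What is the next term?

From term 3 onward, concatenate the second-to-last term with the last: 44·6 = 446, 6·446 = 6446, …
Continuing: 64464466446 · 446644664464466446 gives term 8.

64464466446446644664464466446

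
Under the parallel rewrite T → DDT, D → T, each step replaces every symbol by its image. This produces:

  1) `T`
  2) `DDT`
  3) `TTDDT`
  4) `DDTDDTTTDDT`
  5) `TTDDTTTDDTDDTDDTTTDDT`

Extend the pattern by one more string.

φ(TTDDTTTDDTDDTDDTTTDDT) expands symbol-by-symbol to DDT DDT T T DDT DDT DDT T T DDT T T DDT T T DDT DDT DDT T T DDT; joining the 21 pieces gives the next term.

DDTDDTTTDDTDDTDDTTTDDTTTDDTTTDDTDDTDDTTTDDT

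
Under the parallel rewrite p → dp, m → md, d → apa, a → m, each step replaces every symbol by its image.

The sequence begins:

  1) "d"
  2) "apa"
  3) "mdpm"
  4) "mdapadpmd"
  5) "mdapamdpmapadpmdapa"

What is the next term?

φ(mdapamdpmapadpmdapa) expands symbol-by-symbol to md apa m dp m md apa dp md m dp m apa dp md apa m dp m; joining the 19 pieces gives the next term.

mdapamdpmmdapadpmdmdpmapadpmdapamdpm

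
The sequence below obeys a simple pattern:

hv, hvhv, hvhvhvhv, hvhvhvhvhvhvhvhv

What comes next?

s(k+1) = s(k)·s(k) — each term doubles the last.
So the next term is two copies of hvhvhvhvhvhvhvhv.

hvhvhvhvhvhvhvhvhvhvhvhvhvhvhvhv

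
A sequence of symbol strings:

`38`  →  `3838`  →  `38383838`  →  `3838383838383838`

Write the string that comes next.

38383838383838383838383838383838

s(k+1) = s(k)·s(k) — each term doubles the last.
So the next term is two copies of 3838383838383838.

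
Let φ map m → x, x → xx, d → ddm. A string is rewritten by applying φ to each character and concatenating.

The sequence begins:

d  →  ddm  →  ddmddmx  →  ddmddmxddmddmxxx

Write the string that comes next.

ddmddmxddmddmxxxddmddmxddmddmxxxxxxx

Replace each of the 16 characters of ddmddmxddmddmxxx in place — ddm ddm x ddm ddm x xx ddm ddm x ddm ddm x xx xx xx — and concatenate.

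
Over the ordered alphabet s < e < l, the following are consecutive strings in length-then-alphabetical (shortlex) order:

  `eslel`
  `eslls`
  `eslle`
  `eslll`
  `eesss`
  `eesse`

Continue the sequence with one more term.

Treat eesse as a base-3 numeral over the given alphabet and add one, carrying through any trailing l's.

eessl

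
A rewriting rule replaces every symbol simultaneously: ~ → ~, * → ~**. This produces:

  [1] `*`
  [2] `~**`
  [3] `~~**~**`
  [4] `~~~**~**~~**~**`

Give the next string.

~~~~**~**~~**~**~~~**~**~~**~**

Applying the rule to each of the 15 symbols of ~~~**~**~~**~** gives the pieces ~ ~ ~ ~** ~** ~ ~** ~** ~ ~ ~** ~** ~ ~** ~**, which concatenate to the answer.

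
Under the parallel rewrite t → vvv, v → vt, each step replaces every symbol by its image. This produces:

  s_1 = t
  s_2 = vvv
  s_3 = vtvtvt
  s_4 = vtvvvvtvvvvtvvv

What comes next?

φ(vtvvvvtvvvvtvvv) expands symbol-by-symbol to vt vvv vt vt vt vt vvv vt vt vt vt vvv vt vt vt; joining the 15 pieces gives the next term.

vtvvvvtvtvtvtvvvvtvtvtvtvvvvtvtvt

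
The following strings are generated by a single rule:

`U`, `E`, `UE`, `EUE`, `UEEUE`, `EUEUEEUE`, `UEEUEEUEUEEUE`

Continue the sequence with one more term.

From term 3 onward, concatenate the second-to-last term with the last: U·E = UE, E·UE = EUE, …
So term 8 is EUEUEEUE·UEEUEEUEUEEUE.

EUEUEEUEUEEUEEUEUEEUE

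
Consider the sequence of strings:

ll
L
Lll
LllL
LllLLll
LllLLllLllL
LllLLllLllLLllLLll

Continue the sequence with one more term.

Each term (from the third on) is the previous term followed by the one before it: term 3 = L·ll = Lll.
The next term joins LllLLllLllLLllLLll and LllLLllLllL.

LllLLllLllLLllLLllLllLLllLllL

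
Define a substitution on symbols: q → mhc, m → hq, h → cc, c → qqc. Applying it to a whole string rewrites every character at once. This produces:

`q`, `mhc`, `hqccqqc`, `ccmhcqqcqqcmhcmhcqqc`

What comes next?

qqcqqchqccqqcmhcmhcqqcmhcmhcqqchqccqqchqccqqcmhcmhcqqc

φ(ccmhcqqcqqcmhcmhcqqc) expands symbol-by-symbol to qqc qqc hq cc qqc mhc mhc qqc mhc mhc qqc hq cc qqc hq cc qqc mhc mhc qqc; joining the 20 pieces gives the next term.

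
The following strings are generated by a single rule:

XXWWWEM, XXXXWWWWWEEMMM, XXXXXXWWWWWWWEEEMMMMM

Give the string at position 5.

XXXXXXXXXXWWWWWWWWWWWEEEEEMMMMMMMMM

Term n consists of 2n X's, followed by 2n+1 W's, followed by n E's, followed by 2n-1 M's (n = 1, 2, …).
Setting n = 5 gives 10, 11, 5, 9 characters in each block.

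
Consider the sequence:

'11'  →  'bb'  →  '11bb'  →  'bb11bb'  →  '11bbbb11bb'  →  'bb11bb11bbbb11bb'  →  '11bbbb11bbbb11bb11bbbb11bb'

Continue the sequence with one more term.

Each term (from the third on) is the two preceding terms concatenated in order: term 3 = 11·bb = 11bb.
So term 8 is bb11bb11bbbb11bb·11bbbb11bbbb11bb11bbbb11bb.

bb11bb11bbbb11bb11bbbb11bbbb11bb11bbbb11bb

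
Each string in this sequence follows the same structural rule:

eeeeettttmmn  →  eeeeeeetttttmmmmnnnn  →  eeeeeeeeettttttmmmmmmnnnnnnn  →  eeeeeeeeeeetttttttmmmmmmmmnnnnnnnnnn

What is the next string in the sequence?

Reading off run lengths: e runs 5, 7, 9, 11; t runs 4, 5, 6, 7; m runs 2, 4, 6, 8; n runs 1, 4, 7, 10 — each is linear in n (n = 1, 2, …).
For the next term, n = 5, so the run lengths are 13, 8, 10, 13.

eeeeeeeeeeeeettttttttmmmmmmmmmmnnnnnnnnnnnnn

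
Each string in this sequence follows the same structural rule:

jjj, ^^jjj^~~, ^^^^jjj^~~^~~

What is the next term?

^^^^^^jjj^~~^~~^~~

Every step adds ^^ to the front and ^~~ to the end of the previous string.
One more step from ^^^^jjj^~~^~~ gives the answer.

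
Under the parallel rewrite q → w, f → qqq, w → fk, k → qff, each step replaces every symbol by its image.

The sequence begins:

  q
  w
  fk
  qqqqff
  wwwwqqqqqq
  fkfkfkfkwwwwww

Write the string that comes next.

Rewriting the 14 symbols of fkfkfkfkwwwwww one by one yields qqq qff qqq qff qqq qff qqq qff fk fk fk fk fk fk; concatenated:

qqqqffqqqqffqqqqffqqqqfffkfkfkfkfkfk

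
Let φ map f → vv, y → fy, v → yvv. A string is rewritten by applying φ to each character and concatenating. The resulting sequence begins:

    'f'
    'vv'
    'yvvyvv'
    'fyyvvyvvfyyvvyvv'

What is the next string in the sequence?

vvfyfyyvvyvvfyyvvyvvvvfyfyyvvyvvfyyvvyvv

Applying the rule to each of the 16 symbols of fyyvvyvvfyyvvyvv gives the pieces vv fy fy yvv yvv fy yvv yvv vv fy fy yvv yvv fy yvv yvv, which concatenate to the answer.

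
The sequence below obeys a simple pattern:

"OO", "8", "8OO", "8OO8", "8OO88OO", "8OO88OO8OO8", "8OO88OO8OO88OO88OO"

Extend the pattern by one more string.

8OO88OO8OO88OO88OO8OO88OO8OO8

From term 3 onward, concatenate the last term with the second-to-last: 8·OO = 8OO, 8OO·8 = 8OO8, …
Continuing: 8OO88OO8OO88OO88OO · 8OO88OO8OO8 gives term 8.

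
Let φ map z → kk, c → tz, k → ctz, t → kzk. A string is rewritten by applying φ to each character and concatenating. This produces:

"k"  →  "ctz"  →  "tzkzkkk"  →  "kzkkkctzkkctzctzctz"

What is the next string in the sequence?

Replace each of the 19 characters of kzkkkctzkkctzctzctz in place — ctz kk ctz ctz ctz tz kzk kk ctz ctz tz kzk kk tz kzk kk tz kzk kk — and concatenate.

ctzkkctzctzctztzkzkkkctzctztzkzkkktzkzkkktzkzkkk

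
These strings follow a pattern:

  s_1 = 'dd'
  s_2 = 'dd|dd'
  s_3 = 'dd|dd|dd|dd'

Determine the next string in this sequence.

dd|dd|dd|dd|dd|dd|dd|dd

Each string is two copies of the previous one joined by '|'.
One more doubling of dd|dd|dd|dd gives the answer.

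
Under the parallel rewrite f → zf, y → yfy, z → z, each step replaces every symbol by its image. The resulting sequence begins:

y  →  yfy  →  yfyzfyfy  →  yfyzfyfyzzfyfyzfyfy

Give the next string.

Rewriting the 19 symbols of yfyzfyfyzzfyfyzfyfy one by one yields yfy zf yfy z zf yfy zf yfy z z zf yfy zf yfy z zf yfy zf yfy; concatenated:

yfyzfyfyzzfyfyzfyfyzzzfyfyzfyfyzzfyfyzfyfy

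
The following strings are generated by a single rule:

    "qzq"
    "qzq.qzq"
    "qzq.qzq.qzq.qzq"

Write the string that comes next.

Every step duplicates the string with '.' between the halves.
Doubling qzq.qzq.qzq.qzq with '.' between the halves:

qzq.qzq.qzq.qzq.qzq.qzq.qzq.qzq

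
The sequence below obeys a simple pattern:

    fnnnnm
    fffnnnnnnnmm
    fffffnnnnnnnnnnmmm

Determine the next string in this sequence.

Reading off run lengths: f runs 1, 3, 5; n runs 4, 7, 10; m runs 1, 2, 3 — each is linear in n (n = 1, 2, …).
For the next term, n = 4, so the run lengths are 7, 13, 4.

fffffffnnnnnnnnnnnnnmmmm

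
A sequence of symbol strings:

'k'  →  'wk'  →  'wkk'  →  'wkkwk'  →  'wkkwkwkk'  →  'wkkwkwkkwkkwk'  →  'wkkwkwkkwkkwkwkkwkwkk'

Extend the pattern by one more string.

wkkwkwkkwkkwkwkkwkwkkwkkwkwkkwkkwk

Each term (from the third on) is the previous term followed by the one before it: term 3 = wk·k = wkk.
Continuing: wkkwkwkkwkkwkwkkwkwkk · wkkwkwkkwkkwk gives term 8.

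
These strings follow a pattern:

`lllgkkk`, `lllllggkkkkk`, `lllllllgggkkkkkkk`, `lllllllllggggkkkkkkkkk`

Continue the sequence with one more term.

lllllllllllgggggkkkkkkkkkkk

Each string has the form l^{2n+1} g^{n} k^{2n+1} (n = 1, 2, …).
At n = 5 the blocks have lengths 11, 5, 11.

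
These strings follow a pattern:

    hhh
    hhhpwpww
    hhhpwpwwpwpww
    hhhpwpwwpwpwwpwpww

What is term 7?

hhhpwpwwpwpwwpwpwwpwpwwpwpwwpwpww

Each term is the previous one with pwpww appended.
From hhhpwpwwpwpwwpwpww, 3 further steps: hhhpwpwwpwpwwpwpww → hhhpwpwwpwpwwpwpwwpwpww → hhhpwpwwpwpwwpwpwwpwpwwpwpww → (answer).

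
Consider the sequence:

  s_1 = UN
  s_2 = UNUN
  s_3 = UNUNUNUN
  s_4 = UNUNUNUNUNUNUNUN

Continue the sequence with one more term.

Each string is two copies of the previous one concatenated.
So the next term is two copies of UNUNUNUNUNUNUNUN.

UNUNUNUNUNUNUNUNUNUNUNUNUNUNUNUN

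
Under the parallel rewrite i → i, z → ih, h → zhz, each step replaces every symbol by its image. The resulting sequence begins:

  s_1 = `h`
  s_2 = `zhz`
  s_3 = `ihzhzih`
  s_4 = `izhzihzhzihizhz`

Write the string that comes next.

φ(izhzihzhzihizhz) expands symbol-by-symbol to i ih zhz ih i zhz ih zhz ih i zhz i ih zhz ih; joining the 15 pieces gives the next term.

iihzhzihizhzihzhzihizhziihzhzih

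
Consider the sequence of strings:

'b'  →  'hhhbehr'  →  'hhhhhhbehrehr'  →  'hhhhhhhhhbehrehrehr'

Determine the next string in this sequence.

Every step adds hhh to the front and ehr to the end of the previous string.
So the next term is hhh·hhhhhhhhhbehrehrehr·ehr.

hhhhhhhhhhhhbehrehrehrehr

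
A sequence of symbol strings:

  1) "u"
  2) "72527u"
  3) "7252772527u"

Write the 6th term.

7252772527725277252772527u

Each term is the previous one with 72527 prepended.
From 7252772527u, 3 further steps: 7252772527u → 725277252772527u → 72527725277252772527u → (answer).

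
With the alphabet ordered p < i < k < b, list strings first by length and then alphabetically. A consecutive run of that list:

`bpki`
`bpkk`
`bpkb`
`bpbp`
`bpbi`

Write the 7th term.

bpbb

Stepping forward 2 times from bpbi: bpbi → bpbk, then the target.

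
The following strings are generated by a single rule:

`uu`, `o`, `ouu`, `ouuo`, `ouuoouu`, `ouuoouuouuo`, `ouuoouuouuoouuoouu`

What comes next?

From term 3 onward, concatenate the last term with the second-to-last: o·uu = ouu, ouu·o = ouuo, …
Continuing: ouuoouuouuoouuoouu · ouuoouuouuo gives term 8.

ouuoouuouuoouuoouuouuoouuouuo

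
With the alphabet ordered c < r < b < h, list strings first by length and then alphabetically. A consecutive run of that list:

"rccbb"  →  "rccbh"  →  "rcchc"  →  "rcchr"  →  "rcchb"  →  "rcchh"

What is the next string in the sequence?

Find the rightmost character of rcchh below h, bump it to the next letter, and reset everything to its right to c.

rcrcc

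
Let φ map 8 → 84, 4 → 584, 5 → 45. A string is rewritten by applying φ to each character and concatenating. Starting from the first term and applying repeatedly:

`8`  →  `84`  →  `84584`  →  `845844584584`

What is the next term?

84584458458458445845844584584

Rewriting each symbol of 845844584584: 8→84, 4→584, 5→45, 8→84, 4→584, 4→584, 5→45, 8→84, 4→584, 5→45, 8→84, 4→584, which concatenates to 84 584 45 84 584 584 45 84 584 45 84 584.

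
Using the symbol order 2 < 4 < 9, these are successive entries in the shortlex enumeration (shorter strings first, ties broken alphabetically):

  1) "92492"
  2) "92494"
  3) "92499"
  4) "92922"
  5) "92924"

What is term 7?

Advancing 2 positions from 92924 through 92924 → 92929 reaches term 7.

92942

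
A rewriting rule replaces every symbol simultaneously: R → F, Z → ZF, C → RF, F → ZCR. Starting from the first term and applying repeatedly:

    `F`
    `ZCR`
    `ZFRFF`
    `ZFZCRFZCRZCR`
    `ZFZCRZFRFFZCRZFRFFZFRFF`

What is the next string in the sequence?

Replace each of the 23 characters of ZFZCRZFRFFZCRZFRFFZFRFF in place — ZF ZCR ZF RF F ZF ZCR F ZCR ZCR ZF RF F ZF ZCR F ZCR ZCR ZF ZCR F ZCR ZCR — and concatenate.

ZFZCRZFRFFZFZCRFZCRZCRZFRFFZFZCRFZCRZCRZFZCRFZCRZCR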